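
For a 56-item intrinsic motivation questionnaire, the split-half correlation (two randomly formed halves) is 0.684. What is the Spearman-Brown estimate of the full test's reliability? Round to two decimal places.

0.81

The full test is twice the length of either half (n = 2).
r_full = 2(0.684) / (1 + 0.684)
       = 1.3680 / 1.6840 = 0.8124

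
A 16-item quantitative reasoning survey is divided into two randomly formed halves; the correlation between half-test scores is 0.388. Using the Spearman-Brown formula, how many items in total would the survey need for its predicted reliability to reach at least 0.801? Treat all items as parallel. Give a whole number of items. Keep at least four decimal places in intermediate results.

51

Corrected full-test reliability: r_full = 2 × 0.388 / (1 + 0.388) ≈ 0.5591
Solve Spearman-Brown for n: n = 0.801(1 − 0.5591) / [0.5591(1 − 0.801)] = 3.1742
Required items = 3.1742 × 16 = 50.79, so 51 items.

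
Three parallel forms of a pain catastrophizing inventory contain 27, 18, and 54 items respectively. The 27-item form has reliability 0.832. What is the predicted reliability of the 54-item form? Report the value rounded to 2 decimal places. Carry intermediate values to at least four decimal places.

The 18-item form is not needed; work directly from the 27-item form with n = 54/27 = 2.0000.
r_{54} = n·r / (1 + (n − 1)·r) = 1.6640 / 1.8320 ≈ 0.9083

0.91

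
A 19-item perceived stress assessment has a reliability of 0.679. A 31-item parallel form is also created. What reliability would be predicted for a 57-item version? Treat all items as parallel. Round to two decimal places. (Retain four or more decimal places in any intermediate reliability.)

0.86

The 31-item form is not needed; work directly from the 19-item form with n = 57/19 = 3.0000.
r_{57} = n·r / (1 + (n − 1)·r) = 2.0370 / 2.3580 ≈ 0.8639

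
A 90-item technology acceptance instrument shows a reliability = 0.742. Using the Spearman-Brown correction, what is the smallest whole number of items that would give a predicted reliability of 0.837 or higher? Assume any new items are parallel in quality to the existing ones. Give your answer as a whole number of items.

Invert Spearman-Brown to solve for n:
n = r_target (1 − r_old) / [ r_old (1 − r_target) ]
n = [0.837 × 0.258] / [0.742 × 0.163]
  = 0.215946 / 0.120946 = 1.7855
So the test needs 1.7855 × 90 ≈ 160.70 items; rounding up, 161.

161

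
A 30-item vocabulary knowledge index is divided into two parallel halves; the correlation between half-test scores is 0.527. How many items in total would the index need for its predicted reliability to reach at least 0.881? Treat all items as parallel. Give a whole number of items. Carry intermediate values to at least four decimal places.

100

Corrected full-test reliability: r_full = 2 × 0.527 / (1 + 0.527) ≈ 0.6902
n = r_tgt(1 − r_full) / [r_full(1 − r_tgt)] = 0.881 × 0.3098 / (0.6902 × 0.119) ≈ 3.3230
Required items = 3.3230 × 30 = 99.69, so 100 items.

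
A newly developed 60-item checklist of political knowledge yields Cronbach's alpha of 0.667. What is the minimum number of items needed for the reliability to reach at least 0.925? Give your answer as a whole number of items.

370

Spearman-Brown solved for the length factor n:
n = r_target (1 − r_old) / [ r_old (1 − r_target) ]
n = [0.925 × 0.333] / [0.667 × 0.075]
n = 0.308025 / 0.050025 ≈ 6.1574
Items needed = n × 60 = 6.1574 × 60 ≈ 369.44 → round up to 370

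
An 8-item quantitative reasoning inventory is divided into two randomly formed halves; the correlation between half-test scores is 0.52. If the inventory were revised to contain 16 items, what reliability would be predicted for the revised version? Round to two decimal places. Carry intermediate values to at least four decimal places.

Full-test reliability from the split-half r: r_full = 2(0.52)/(1 + 0.52) = 0.6842
Length factor from 8 to 16 items: n = 16/8 = 2.0000
r_new = n·r_full / (1 + (n − 1)·r_full) = 1.3684 / 1.6842 ≈ 0.8125

0.81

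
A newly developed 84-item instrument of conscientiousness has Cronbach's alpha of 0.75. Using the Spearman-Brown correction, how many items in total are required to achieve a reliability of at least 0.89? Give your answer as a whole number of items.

227

Invert Spearman-Brown to solve for n:
n = r*(1 − r) / [ r (1 − r*) ]
n = 0.89(1 − 0.75) / [0.75(1 − 0.89)]
  = 0.2225 / 0.0825 = 2.6970
Items needed = n × 84 = 2.6970 × 84 ≈ 226.55 → round up to 227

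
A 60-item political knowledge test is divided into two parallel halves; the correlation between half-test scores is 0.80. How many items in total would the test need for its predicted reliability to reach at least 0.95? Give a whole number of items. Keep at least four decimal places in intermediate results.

143

Corrected full-test reliability: r_full = 2 × 0.80 / (1 + 0.80) ≈ 0.8889
Solve Spearman-Brown for n: n = 0.95(1 − 0.8889) / [0.8889(1 − 0.95)] = 2.3747
Items = 2.3747 × 60 ≈ 142.48 → 143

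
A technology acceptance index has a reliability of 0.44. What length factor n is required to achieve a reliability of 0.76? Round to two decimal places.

4.03

Rearranging the Spearman-Brown formula for n,
n = r_target (1 − r_old) / [ r_old (1 − r_target) ]
n = 0.76 × (1 − 0.44) / [ 0.44 × (1 − 0.76) ]
  = 0.4256 / 0.1056 = 4.0303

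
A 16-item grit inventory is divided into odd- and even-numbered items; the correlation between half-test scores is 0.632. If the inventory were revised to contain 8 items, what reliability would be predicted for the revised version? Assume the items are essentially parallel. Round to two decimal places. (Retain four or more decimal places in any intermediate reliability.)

0.63

Spearman-Brown correction (n = 2): r_full = 2·0.632/(1 + 0.632) = 0.7745
Length factor from 16 to 8 items: n = 8/16 = 0.5000
r_new = n·r_full / (1 + (n − 1)·r_full) = 0.3872 / 0.6128 ≈ 0.6319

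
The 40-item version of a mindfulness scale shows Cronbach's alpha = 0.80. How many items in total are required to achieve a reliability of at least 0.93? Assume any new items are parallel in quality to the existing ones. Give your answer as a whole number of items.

Spearman-Brown solved for the length factor n:
n = r*(1 − r) / [ r (1 − r*) ]
n = 0.93 × (1 − 0.80) / [ 0.80 × (1 − 0.93) ]
n = 0.1860 / 0.0560 ≈ 3.3214
3.3214 × 40 = 132.86 → 133 items

133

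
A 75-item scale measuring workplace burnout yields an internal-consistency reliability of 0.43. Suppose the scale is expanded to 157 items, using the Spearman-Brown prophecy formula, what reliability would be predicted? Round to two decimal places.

The new length is 157/75 = 2.0933 times the old.
By Spearman-Brown, r_new = n r / (1 + (n − 1) r).
r_new = (2.0933 × 0.43) / (1 + (2.0933 − 1) × 0.43)
r_new = 0.9001 / 1.4701 ≈ 0.6123

0.61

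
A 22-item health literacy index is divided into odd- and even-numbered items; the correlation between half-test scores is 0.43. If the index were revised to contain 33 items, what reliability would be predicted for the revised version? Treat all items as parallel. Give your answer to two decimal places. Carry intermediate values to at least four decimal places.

Full-test reliability from the split-half r: r_full = 2(0.43)/(1 + 0.43) = 0.6014
Then adjust to 33 items: n = 33/22 = 1.5000
r_new = n·r_full / (1 + (n − 1)·r_full) = 0.9021 / 1.3007 ≈ 0.6935

0.69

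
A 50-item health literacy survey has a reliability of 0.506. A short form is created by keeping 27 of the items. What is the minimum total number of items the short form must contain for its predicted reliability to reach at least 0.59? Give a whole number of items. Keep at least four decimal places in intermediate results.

First, r for the 27-item form: n = 27/50 = 0.5400, so r_27 = 0.5400·0.506/(1 + (0.5400 − 1)·0.506) = 0.3561
Then solve for n' with r_old = 0.3561, r_target = 0.59: n' = 0.59(1 − 0.3561)/[0.3561(1 − 0.59)] = 2.6020
Total items = 2.6020 × 27 = 70.25, rounded up to 71.

71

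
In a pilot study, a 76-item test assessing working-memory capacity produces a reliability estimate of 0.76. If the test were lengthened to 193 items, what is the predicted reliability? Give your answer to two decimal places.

0.89

n = 193/76 = 2.5395
r_new = 2.5395·0.76 / [1 + (2.5395 − 1)·0.76]
     = 1.9300 / 2.1700 = 0.8894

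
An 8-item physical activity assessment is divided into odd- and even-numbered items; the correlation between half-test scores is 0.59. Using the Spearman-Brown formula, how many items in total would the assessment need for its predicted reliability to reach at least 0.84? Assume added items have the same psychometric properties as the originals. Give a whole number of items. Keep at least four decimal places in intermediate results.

15

Corrected full-test reliability: r_full = 2 × 0.59 / (1 + 0.59) ≈ 0.7421
n = r_tgt(1 − r_full) / [r_full(1 − r_tgt)] = 0.84 × 0.2579 / (0.7421 × 0.16) ≈ 1.8245
Items = 1.8245 × 8 ≈ 14.60 → 15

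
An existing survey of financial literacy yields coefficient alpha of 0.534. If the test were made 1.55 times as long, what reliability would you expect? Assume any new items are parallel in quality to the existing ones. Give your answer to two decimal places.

Apply the Spearman-Brown prophecy formula, r' = nr / [1 + (n − 1)r]:
r_new = (1.55 × 0.534) / (1 + (1.55 − 1) × 0.534)
r_new = 0.8277 / 1.2937 ≈ 0.6398

0.64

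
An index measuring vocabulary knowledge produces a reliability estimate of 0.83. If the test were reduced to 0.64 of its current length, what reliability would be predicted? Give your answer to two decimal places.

0.76

r_new = (0.64 × 0.83) / (1 + (0.64 − 1) × 0.83)
     = 0.5312 / 0.7012 = 0.7576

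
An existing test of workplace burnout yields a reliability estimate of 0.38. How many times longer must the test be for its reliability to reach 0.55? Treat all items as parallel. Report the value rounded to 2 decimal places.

1.99

n = 0.55(1 − 0.38) / [0.38(1 − 0.55)]
n = 0.3410 / 0.1710 ≈ 1.9942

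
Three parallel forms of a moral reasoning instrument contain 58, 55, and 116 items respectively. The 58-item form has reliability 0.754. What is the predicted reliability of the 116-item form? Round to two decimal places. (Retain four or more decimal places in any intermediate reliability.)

Only the ratio of lengths matters: n = 116/58 = 2.0000
r_{116} = n·r / (1 + (n − 1)·r) = 1.5080 / 1.7540 ≈ 0.8597

0.86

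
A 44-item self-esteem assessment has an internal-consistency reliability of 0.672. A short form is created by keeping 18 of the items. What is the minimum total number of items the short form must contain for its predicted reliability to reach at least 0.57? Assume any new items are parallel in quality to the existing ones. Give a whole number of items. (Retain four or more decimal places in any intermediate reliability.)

Short-form reliability: n = 18/44 = 0.4091; r_18 = n·r/(1+(n−1)r) ≈ 0.4560
Then solve for n' with r_old = 0.4560, r_target = 0.57: n' = 0.57(1 − 0.4560)/[0.4560(1 − 0.57)] = 1.5814
Total items = 1.5814 × 18 = 28.47, rounded up to 29.

29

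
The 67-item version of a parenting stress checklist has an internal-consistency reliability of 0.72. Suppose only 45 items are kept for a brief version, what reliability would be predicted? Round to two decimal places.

0.63

The new length is 45/67 = 0.6716 times the old.
r_new = (0.6716 × 0.72) / (1 + (0.6716 − 1) × 0.72)
r_new = 0.4836 / 0.7636 ≈ 0.6333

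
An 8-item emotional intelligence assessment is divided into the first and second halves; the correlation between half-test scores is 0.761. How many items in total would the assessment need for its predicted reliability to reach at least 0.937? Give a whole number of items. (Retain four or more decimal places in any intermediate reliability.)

r_full = 2(0.761)/(1 + 0.761) = 0.8643
n = r_tgt(1 − r_full) / [r_full(1 − r_tgt)] = 0.937 × 0.1357 / (0.8643 × 0.063) ≈ 2.3351
Required items = 2.3351 × 8 = 18.68, so 19 items.

19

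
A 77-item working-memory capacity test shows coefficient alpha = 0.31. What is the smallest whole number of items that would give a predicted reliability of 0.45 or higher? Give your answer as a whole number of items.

141

n = 0.45(1 − 0.31) / [0.31(1 − 0.45)]
n = 0.3105 / 0.1705 ≈ 1.8211
Items needed = n × 77 = 1.8211 × 77 ≈ 140.22 → round up to 141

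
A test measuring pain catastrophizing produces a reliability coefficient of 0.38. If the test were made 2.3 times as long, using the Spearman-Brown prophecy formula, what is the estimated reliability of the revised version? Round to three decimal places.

0.585

By Spearman-Brown, r_new = n r / (1 + (n − 1) r).
r_new = 2.3·0.38 / [1 + (2.3 − 1)·0.38]
r_new = 0.8740 / 1.4940 ≈ 0.5850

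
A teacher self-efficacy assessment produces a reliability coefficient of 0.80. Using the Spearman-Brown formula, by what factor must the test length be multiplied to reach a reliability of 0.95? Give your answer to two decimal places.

Rearranging the Spearman-Brown formula for n,
n = r_target (1 − r_old) / [ r_old (1 − r_target) ]
n = [0.95 × 0.20] / [0.80 × 0.05]
n = 0.1900 / 0.0400 ≈ 4.7500

4.75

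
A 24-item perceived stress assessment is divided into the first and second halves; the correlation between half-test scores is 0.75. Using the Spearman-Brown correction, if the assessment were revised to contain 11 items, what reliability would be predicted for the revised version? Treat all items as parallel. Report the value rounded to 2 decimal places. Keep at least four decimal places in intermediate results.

Spearman-Brown correction (n = 2): r_full = 2·0.75/(1 + 0.75) = 0.8571
Then adjust to 11 items: n = 11/24 = 0.4583
r_new = n·r_full / (1 + (n − 1)·r_full) = 0.3928 / 0.5357 ≈ 0.7332

0.73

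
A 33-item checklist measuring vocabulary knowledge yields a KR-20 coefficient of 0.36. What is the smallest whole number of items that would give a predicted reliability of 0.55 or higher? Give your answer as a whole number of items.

72

Spearman-Brown solved for the length factor n:
n = r_target (1 − r_old) / [ r_old (1 − r_target) ]
n = [0.55 × 0.64] / [0.36 × 0.45]
  = 0.3520 / 0.1620 = 2.1728
2.1728 × 33 = 71.70 → 72 items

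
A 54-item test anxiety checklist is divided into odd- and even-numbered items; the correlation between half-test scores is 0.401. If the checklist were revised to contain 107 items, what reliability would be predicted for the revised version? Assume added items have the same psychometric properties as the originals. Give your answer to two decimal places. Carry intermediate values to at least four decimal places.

0.73

Full-test reliability from the split-half r: r_full = 2(0.401)/(1 + 0.401) = 0.5724
Length factor from 54 to 107 items: n = 107/54 = 1.9815
r_new = n·r_full / (1 + (n − 1)·r_full) = 1.1342 / 1.5618 ≈ 0.7262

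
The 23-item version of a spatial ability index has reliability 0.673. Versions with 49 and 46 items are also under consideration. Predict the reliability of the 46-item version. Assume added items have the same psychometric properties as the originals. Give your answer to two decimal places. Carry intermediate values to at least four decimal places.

0.80

The 49-item form is not needed; work directly from the 23-item form with n = 46/23 = 2.0000.
r_{46} = n·r / (1 + (n − 1)·r) = 1.3460 / 1.6730 ≈ 0.8045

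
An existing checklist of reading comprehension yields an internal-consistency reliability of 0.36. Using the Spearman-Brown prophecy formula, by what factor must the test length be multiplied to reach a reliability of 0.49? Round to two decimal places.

1.71

Rearranging the Spearman-Brown formula for n,
n = r*(1 − r) / [ r (1 − r*) ]
n = 0.49 × (1 − 0.36) / [ 0.36 × (1 − 0.49) ]
  = 0.3136 / 0.1836 = 1.7081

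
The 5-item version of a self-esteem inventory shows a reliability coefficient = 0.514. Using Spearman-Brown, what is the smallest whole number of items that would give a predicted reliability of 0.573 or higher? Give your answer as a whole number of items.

n = [0.573 × 0.486] / [0.514 × 0.427]
n = 0.278478 / 0.219478 ≈ 1.2688
Items needed = n × 5 = 1.2688 × 5 ≈ 6.34 → round up to 7

7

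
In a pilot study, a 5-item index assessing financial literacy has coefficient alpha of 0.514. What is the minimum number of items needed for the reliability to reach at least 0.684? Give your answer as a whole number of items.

11

Rearranging the Spearman-Brown formula for n,
n = r*(1 − r) / [ r (1 − r*) ]
n = 0.684 × (1 − 0.514) / [ 0.514 × (1 − 0.684) ]
n = 0.332424 / 0.162424 ≈ 2.0466
Items needed = n × 5 = 2.0466 × 5 ≈ 10.23 → round up to 11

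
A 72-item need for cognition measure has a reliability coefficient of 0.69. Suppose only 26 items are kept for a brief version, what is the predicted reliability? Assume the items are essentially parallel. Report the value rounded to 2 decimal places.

0.45

n = 26/72 = 0.3611
r_new = (0.3611 × 0.69) / (1 + (0.3611 − 1) × 0.69)
r_new = 0.2492 / 0.5592 ≈ 0.4456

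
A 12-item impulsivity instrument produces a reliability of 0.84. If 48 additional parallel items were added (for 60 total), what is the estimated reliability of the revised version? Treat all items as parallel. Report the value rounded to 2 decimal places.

0.96

n = 60/12 = 5
Spearman-Brown: r_new = n·r / (1 + (n − 1)·r)
r_new = (5 × 0.84) / (1 + (5 − 1) × 0.84)
r_new = 4.2000 / 4.3600 ≈ 0.9633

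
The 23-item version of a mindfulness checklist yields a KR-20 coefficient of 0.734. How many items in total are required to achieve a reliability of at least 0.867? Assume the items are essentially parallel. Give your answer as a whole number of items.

n = [0.867 × 0.266] / [0.734 × 0.133]
  = 0.230622 / 0.097622 = 2.3624
So the test needs 2.3624 × 23 ≈ 54.34 items; rounding up, 55.

55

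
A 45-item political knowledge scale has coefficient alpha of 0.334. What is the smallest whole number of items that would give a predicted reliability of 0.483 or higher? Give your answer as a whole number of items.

n = 0.483 × (1 − 0.334) / [ 0.334 × (1 − 0.483) ]
  = 0.321678 / 0.172678 = 1.8629
Items needed = n × 45 = 1.8629 × 45 ≈ 83.83 → round up to 84

84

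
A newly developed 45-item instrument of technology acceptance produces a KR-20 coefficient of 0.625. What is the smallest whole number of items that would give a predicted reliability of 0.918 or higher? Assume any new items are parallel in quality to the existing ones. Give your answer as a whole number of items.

303

Spearman-Brown solved for the length factor n:
n = r*(1 − r) / [ r (1 − r*) ]
n = 0.918(1 − 0.625) / [0.625(1 − 0.918)]
  = 0.344250 / 0.051250 = 6.7171
So the test needs 6.7171 × 45 ≈ 302.27 items; rounding up, 303.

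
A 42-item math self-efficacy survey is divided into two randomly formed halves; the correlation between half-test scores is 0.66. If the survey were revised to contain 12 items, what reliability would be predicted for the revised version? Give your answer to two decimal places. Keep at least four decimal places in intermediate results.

First correct the split-half correlation to full-test reliability: r_full = 2 × 0.66 / (1 + 0.66) ≈ 0.7952
Length factor from 42 to 12 items: n = 12/42 = 0.2857
r_new = n·r_full / (1 + (n − 1)·r_full) = 0.2272 / 0.4320 ≈ 0.5259

0.53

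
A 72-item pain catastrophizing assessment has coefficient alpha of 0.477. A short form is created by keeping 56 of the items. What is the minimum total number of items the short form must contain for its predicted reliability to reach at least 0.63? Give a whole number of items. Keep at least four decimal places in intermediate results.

First, r for the 56-item form: n = 56/72 = 0.7778, so r_56 = 0.7778·0.477/(1 + (0.7778 − 1)·0.477) = 0.4150
Length factor from the short form to reach 0.63: n' = 0.63(1 − 0.4150) / [0.4150(1 − 0.63)] ≈ 2.4002
Total items = 2.4002 × 56 = 134.41, rounded up to 135.

135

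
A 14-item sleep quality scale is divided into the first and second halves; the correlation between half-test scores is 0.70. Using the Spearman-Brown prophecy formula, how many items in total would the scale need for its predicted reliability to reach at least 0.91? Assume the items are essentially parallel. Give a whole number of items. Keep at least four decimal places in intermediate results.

r_full = 2(0.70)/(1 + 0.70) = 0.8235
Solve Spearman-Brown for n: n = 0.91(1 − 0.8235) / [0.8235(1 − 0.91)] = 2.1671
Required items = 2.1671 × 14 = 30.34, so 31 items.

31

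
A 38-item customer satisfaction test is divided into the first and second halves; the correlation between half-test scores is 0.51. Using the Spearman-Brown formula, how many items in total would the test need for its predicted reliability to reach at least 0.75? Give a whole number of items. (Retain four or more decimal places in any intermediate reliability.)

55

r_full = 2(0.51)/(1 + 0.51) = 0.6755
Solve Spearman-Brown for n: n = 0.75(1 − 0.6755) / [0.6755(1 − 0.75)] = 1.4412
Required items = 1.4412 × 38 = 54.77, so 55 items.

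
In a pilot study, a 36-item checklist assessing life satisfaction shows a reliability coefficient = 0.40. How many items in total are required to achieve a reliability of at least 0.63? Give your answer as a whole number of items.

n = [0.63 × 0.60] / [0.40 × 0.37]
  = 0.3780 / 0.1480 = 2.5541
So the test needs 2.5541 × 36 ≈ 91.95 items; rounding up, 92.

92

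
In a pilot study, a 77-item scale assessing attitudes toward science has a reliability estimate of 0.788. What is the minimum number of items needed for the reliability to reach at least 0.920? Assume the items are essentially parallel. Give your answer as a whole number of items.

239

n = 0.920 × (1 − 0.788) / [ 0.788 × (1 − 0.920) ]
  = 0.195040 / 0.063040 = 3.0939
Items needed = n × 77 = 3.0939 × 77 ≈ 238.23 → round up to 239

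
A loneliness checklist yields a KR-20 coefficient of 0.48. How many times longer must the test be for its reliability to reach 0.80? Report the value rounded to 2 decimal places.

4.33

Spearman-Brown solved for the length factor n:
n = r*(1 − r) / [ r (1 − r*) ]
n = 0.80 × (1 − 0.48) / [ 0.48 × (1 − 0.80) ]
  = 0.4160 / 0.0960 = 4.3333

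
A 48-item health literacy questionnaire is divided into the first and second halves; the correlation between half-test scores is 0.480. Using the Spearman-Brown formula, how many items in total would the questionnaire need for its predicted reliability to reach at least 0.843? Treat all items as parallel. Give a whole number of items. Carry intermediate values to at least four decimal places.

140

Corrected full-test reliability: r_full = 2 × 0.480 / (1 + 0.480) ≈ 0.6486
n = r_tgt(1 − r_full) / [r_full(1 − r_tgt)] = 0.843 × 0.3514 / (0.6486 × 0.157) ≈ 2.9091
Required items = 2.9091 × 48 = 139.64, so 140 items.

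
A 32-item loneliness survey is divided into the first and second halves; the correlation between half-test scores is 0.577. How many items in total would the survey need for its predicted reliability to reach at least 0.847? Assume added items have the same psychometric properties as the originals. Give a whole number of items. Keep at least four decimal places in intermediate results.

r_full = 2(0.577)/(1 + 0.577) = 0.7318
Solve Spearman-Brown for n: n = 0.847(1 − 0.7318) / [0.7318(1 − 0.847)] = 2.0289
Items = 2.0289 × 32 ≈ 64.92 → 65

65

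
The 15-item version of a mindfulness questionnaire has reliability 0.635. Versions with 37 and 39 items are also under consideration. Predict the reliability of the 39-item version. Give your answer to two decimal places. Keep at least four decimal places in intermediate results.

The 37-item form is not needed; work directly from the 15-item form with n = 39/15 = 2.6000.
r_{39} = n·r / (1 + (n − 1)·r) = 1.6510 / 2.0160 ≈ 0.8189

0.82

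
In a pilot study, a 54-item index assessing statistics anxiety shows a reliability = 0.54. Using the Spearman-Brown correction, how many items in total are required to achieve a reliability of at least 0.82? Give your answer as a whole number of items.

210

n = 0.82 × (1 − 0.54) / [ 0.54 × (1 − 0.82) ]
  = 0.3772 / 0.0972 = 3.8807
So the test needs 3.8807 × 54 ≈ 209.56 items; rounding up, 210.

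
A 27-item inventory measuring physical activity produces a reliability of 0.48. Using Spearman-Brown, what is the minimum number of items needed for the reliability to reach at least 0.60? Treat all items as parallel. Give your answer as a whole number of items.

Spearman-Brown solved for the length factor n:
n = r*(1 − r) / [ r (1 − r*) ]
n = 0.60(1 − 0.48) / [0.48(1 − 0.60)]
n = 0.3120 / 0.1920 ≈ 1.6250
So the test needs 1.6250 × 27 ≈ 43.88 items; rounding up, 44.

44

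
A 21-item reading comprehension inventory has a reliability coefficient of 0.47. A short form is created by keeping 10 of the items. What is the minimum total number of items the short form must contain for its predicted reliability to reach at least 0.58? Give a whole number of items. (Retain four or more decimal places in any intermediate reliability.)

First, r for the 10-item form: n = 10/21 = 0.4762, so r_10 = 0.4762·0.47/(1 + (0.4762 − 1)·0.47) = 0.2969
Length factor from the short form to reach 0.58: n' = 0.58(1 − 0.2969) / [0.2969(1 − 0.58)] ≈ 3.2703
Total items = 3.2703 × 10 = 32.70, rounded up to 33.

33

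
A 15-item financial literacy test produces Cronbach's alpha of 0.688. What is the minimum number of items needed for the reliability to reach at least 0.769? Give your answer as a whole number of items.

23

Rearranging the Spearman-Brown formula for n,
n = r*(1 − r) / [ r (1 − r*) ]
n = 0.769(1 − 0.688) / [0.688(1 − 0.769)]
  = 0.239928 / 0.158928 = 1.5097
1.5097 × 15 = 22.65 → 23 items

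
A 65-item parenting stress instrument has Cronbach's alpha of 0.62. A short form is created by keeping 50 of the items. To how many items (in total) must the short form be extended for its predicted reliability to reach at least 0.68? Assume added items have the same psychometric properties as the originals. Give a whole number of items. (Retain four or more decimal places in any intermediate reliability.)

85

First, r for the 50-item form: n = 50/65 = 0.7692, so r_50 = 0.7692·0.62/(1 + (0.7692 − 1)·0.62) = 0.5565
Length factor from the short form to reach 0.68: n' = 0.68(1 − 0.5565) / [0.5565(1 − 0.68)] ≈ 1.6935
Total items = 1.6935 × 50 = 84.67, rounded up to 85.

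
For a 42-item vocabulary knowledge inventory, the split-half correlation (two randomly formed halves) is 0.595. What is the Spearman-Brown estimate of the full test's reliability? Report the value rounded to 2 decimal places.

Each half is half the length of the full test, so the full test is n = 2 times a half.
r_full = 2(0.595) / (1 + 0.595)
r_full = 1.1900 / 1.5950 ≈ 0.7461

0.75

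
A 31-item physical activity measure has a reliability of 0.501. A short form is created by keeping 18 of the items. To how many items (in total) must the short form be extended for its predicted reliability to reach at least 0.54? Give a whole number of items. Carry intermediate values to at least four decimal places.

First, r for the 18-item form: n = 18/31 = 0.5806, so r_18 = 0.5806·0.501/(1 + (0.5806 − 1)·0.501) = 0.3683
Then solve for n' with r_old = 0.3683, r_target = 0.54: n' = 0.54(1 − 0.3683)/[0.3683(1 − 0.54)] = 2.0135
Items = 2.0135 × 18 ≈ 36.24 → 37

37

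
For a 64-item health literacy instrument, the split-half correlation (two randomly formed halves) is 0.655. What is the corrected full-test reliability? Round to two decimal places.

0.79

Each half is half the length of the full test, so the full test is n = 2 times a half.
r_full = 2(0.655) / (1 + 0.655)
       = 1.3100 / 1.6550 = 0.7915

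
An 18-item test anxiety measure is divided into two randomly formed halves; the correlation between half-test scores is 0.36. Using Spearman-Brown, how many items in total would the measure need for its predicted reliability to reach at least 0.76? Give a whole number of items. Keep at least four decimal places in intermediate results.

51

Corrected full-test reliability: r_full = 2 × 0.36 / (1 + 0.36) ≈ 0.5294
Solve Spearman-Brown for n: n = 0.76(1 − 0.5294) / [0.5294(1 − 0.76)] = 2.8149
Items = 2.8149 × 18 ≈ 50.67 → 51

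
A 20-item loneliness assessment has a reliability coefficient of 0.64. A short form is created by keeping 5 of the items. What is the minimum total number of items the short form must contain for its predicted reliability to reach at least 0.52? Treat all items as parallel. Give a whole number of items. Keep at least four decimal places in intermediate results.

First, r for the 5-item form: n = 5/20 = 0.2500, so r_5 = 0.2500·0.64/(1 + (0.2500 − 1)·0.64) = 0.3077
Then solve for n' with r_old = 0.3077, r_target = 0.52: n' = 0.52(1 − 0.3077)/[0.3077(1 − 0.52)] = 2.4374
Total items = 2.4374 × 5 = 12.19, rounded up to 13.

13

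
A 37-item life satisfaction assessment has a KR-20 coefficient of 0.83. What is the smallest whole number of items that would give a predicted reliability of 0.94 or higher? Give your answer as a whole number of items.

Spearman-Brown solved for the length factor n:
n = r*(1 − r) / [ r (1 − r*) ]
n = 0.94(1 − 0.83) / [0.83(1 − 0.94)]
n = 0.1598 / 0.0498 ≈ 3.2088
So the test needs 3.2088 × 37 ≈ 118.73 items; rounding up, 119.

119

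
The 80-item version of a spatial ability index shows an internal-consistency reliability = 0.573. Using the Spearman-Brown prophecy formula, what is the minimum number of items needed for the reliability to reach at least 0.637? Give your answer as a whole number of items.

105

Spearman-Brown solved for the length factor n:
n = r_target (1 − r_old) / [ r_old (1 − r_target) ]
n = 0.637 × (1 − 0.573) / [ 0.573 × (1 − 0.637) ]
  = 0.271999 / 0.207999 = 1.3077
So the test needs 1.3077 × 80 ≈ 104.62 items; rounding up, 105.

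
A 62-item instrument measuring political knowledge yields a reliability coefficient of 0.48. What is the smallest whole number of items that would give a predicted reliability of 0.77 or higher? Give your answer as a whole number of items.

n = 0.77 × (1 − 0.48) / [ 0.48 × (1 − 0.77) ]
  = 0.4004 / 0.1104 = 3.6268
3.6268 × 62 = 224.86 → 225 items

225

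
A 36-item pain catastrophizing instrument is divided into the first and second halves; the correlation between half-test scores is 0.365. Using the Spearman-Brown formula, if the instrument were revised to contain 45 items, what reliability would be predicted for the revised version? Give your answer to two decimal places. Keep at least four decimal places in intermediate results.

0.59

Full-test reliability from the split-half r: r_full = 2(0.365)/(1 + 0.365) = 0.5348
Then adjust to 45 items: n = 45/36 = 1.2500
r_new = n·r_full / (1 + (n − 1)·r_full) = 0.6685 / 1.1337 ≈ 0.5897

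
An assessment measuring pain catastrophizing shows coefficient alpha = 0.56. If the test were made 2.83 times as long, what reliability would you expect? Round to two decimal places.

By Spearman-Brown, r_new = n r / (1 + (n − 1) r).
r_new = 2.83·0.56 / [1 + (2.83 − 1)·0.56]
     = 1.5848 / 2.0248 = 0.7827

0.78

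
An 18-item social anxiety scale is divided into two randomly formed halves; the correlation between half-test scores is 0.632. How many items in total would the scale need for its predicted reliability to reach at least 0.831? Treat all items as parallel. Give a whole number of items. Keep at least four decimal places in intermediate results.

r_full = 2(0.632)/(1 + 0.632) = 0.7745
n = r_tgt(1 − r_full) / [r_full(1 − r_tgt)] = 0.831 × 0.2255 / (0.7745 × 0.169) ≈ 1.4317
Required items = 1.4317 × 18 = 25.77, so 26 items.

26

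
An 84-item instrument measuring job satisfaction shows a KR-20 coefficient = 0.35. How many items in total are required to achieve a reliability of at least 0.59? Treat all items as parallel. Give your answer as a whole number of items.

n = [0.59 × 0.65] / [0.35 × 0.41]
  = 0.3835 / 0.1435 = 2.6725
2.6725 × 84 = 224.49 → 225 items

225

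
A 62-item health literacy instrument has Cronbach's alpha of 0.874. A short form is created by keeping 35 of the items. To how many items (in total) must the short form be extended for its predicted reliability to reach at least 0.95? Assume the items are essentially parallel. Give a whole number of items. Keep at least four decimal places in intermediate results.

170

Short-form reliability: n = 35/62 = 0.5645; r_35 = n·r/(1+(n−1)r) ≈ 0.7966
Length factor from the short form to reach 0.95: n' = 0.95(1 − 0.7966) / [0.7966(1 − 0.95)] ≈ 4.8514
Total items = 4.8514 × 35 = 169.80, rounded up to 170.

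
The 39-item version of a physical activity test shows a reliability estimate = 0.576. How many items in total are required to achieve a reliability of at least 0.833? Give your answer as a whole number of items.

144

Invert Spearman-Brown to solve for n:
n = r*(1 − r) / [ r (1 − r*) ]
n = 0.833(1 − 0.576) / [0.576(1 − 0.833)]
  = 0.353192 / 0.096192 = 3.6717
Items needed = n × 39 = 3.6717 × 39 ≈ 143.20 → round up to 144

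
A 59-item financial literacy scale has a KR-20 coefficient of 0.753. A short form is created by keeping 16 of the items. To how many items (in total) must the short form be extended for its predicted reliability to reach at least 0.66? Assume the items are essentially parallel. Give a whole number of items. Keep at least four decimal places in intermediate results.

Short-form reliability: n = 16/59 = 0.2712; r_16 = n·r/(1+(n−1)r) ≈ 0.4526
Then solve for n' with r_old = 0.4526, r_target = 0.66: n' = 0.66(1 − 0.4526)/[0.4526(1 − 0.66)] = 2.3478
Items = 2.3478 × 16 ≈ 37.56 → 38

38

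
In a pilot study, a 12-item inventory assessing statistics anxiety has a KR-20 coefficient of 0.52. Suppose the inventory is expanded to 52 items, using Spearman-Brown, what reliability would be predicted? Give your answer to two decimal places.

Length ratio n = 52/12 = 4.3333
Apply the Spearman-Brown prophecy formula, r' = nr / [1 + (n − 1)r]:
r_new = 4.3333·0.52 / [1 + (4.3333 − 1)·0.52]
     = 2.2533 / 2.7333 = 0.8244

0.82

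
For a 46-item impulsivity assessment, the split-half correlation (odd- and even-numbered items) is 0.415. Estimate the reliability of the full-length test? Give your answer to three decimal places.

Each half is half the length of the full test, so the full test is n = 2 times a half.
r_full = 2(0.415) / (1 + 0.415)
r_full = 0.8300 / 1.4150 ≈ 0.5866

0.587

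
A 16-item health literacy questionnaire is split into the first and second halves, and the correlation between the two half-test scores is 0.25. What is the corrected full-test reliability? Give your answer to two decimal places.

0.40

Apply the Spearman-Brown correction with n = 2:
r_full = 2r_hh / (1 + r_hh) = 2 × 0.25 / (1 + 0.25)
       = 0.5000 / 1.2500 = 0.4000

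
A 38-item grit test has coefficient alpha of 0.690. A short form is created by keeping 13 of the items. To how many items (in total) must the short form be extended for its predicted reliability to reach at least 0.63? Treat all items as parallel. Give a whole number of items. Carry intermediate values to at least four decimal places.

First, r for the 13-item form: n = 13/38 = 0.3421, so r_13 = 0.3421·0.690/(1 + (0.3421 − 1)·0.690) = 0.4323
Then solve for n' with r_old = 0.4323, r_target = 0.63: n' = 0.63(1 − 0.4323)/[0.4323(1 − 0.63)] = 2.2360
Items = 2.2360 × 13 ≈ 29.07 → 30

30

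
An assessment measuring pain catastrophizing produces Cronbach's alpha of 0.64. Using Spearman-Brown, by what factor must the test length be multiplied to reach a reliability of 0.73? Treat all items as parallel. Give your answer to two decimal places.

Invert Spearman-Brown to solve for n:
n = r_target (1 − r_old) / [ r_old (1 − r_target) ]
n = 0.73(1 − 0.64) / [0.64(1 − 0.73)]
n = 0.2628 / 0.1728 ≈ 1.5208

1.52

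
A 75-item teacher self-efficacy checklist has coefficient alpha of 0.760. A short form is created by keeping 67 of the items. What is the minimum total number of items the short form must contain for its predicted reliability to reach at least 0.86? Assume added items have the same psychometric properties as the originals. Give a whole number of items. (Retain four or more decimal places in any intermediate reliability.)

146

First, r for the 67-item form: n = 67/75 = 0.8933, so r_67 = 0.8933·0.760/(1 + (0.8933 − 1)·0.760) = 0.7388
Length factor from the short form to reach 0.86: n' = 0.86(1 − 0.7388) / [0.7388(1 − 0.86)] ≈ 2.1718
Total items = 2.1718 × 67 = 145.51, rounded up to 146.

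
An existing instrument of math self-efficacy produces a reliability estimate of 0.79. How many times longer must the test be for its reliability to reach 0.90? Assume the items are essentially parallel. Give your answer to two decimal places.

2.39

Rearranging the Spearman-Brown formula for n,
n = r_target (1 − r_old) / [ r_old (1 − r_target) ]
n = [0.90 × 0.21] / [0.79 × 0.10]
n = 0.1890 / 0.0790 ≈ 2.3924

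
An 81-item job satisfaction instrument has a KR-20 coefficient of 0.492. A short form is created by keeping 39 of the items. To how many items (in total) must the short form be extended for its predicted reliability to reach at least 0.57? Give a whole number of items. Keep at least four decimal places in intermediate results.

111

Short-form reliability: n = 39/81 = 0.4815; r_39 = n·r/(1+(n−1)r) ≈ 0.3180
Length factor from the short form to reach 0.57: n' = 0.57(1 − 0.3180) / [0.3180(1 − 0.57)] ≈ 2.8429
Items = 2.8429 × 39 ≈ 110.87 → 111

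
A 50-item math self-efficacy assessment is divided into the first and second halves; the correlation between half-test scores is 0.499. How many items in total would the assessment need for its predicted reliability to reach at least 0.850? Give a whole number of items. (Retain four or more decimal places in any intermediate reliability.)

r_full = 2(0.499)/(1 + 0.499) = 0.6658
Solve Spearman-Brown for n: n = 0.850(1 − 0.6658) / [0.6658(1 − 0.850)] = 2.8444
Items = 2.8444 × 50 ≈ 142.22 → 143

143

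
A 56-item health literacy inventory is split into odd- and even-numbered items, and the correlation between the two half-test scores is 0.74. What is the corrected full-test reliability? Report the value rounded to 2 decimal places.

0.85

The full test is twice the length of either half (n = 2).
r_full = 2r_hh / (1 + r_hh) = 2 × 0.74 / (1 + 0.74)
       = 1.4800 / 1.7400 = 0.8506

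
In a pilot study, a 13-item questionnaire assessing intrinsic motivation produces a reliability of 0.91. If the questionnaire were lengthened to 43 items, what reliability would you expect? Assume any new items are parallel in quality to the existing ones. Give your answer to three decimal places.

n = 43/13 = 3.3077
r_new = (3.3077 × 0.91) / (1 + (3.3077 − 1) × 0.91)
r_new = 3.0100 / 3.1000 ≈ 0.9710

0.971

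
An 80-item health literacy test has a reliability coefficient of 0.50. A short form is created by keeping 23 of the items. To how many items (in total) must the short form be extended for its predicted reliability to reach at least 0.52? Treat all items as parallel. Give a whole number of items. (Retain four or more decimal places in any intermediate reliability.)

87

First, r for the 23-item form: n = 23/80 = 0.2875, so r_23 = 0.2875·0.50/(1 + (0.2875 − 1)·0.50) = 0.2233
Then solve for n' with r_old = 0.2233, r_target = 0.52: n' = 0.52(1 − 0.2233)/[0.2233(1 − 0.52)] = 3.7681
Total items = 3.7681 × 23 = 86.67, rounded up to 87.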